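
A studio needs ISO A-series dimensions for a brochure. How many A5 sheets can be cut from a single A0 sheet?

A0 = 841 × 1189 mm; A5 = 148 × 210 mm.
Each halving step doubles the count; 5 steps from A0 to A5.
2^5 = 32.

32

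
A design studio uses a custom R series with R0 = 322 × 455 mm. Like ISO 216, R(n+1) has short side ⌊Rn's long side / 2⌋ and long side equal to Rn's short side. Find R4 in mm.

R1: ⌊455/2⌋ × 322 = 227 × 322 mm
R2: ⌊322/2⌋ × 227 = 161 × 227 mm
R3: ⌊227/2⌋ × 161 = 113 × 161 mm
R4: ⌊161/2⌋ × 113 = 80 × 113 mm

80 × 113 mm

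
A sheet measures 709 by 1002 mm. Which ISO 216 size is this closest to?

B1 (707 × 1000 mm)

Aspect ratio 1002/709 ≈ 1.413 — close to the ISO √2 ≈ 1.414.
In the B-series (B0 = 1000 × 1414 mm): B1 = 707 × 1000 mm.
Off by 4 mm total — nearest standard size.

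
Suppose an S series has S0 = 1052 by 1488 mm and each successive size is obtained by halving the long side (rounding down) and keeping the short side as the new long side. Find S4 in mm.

263 × 372 mm

S1: ⌊1488/2⌋ × 1052 = 744 × 1052 mm
S2: ⌊1052/2⌋ × 744 = 526 × 744 mm
S3: ⌊744/2⌋ × 526 = 372 × 526 mm
S4: ⌊526/2⌋ × 372 = 263 × 372 mm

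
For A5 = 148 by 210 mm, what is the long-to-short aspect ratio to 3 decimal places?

210 / 148 = 1.419
ISO 216 targets √2 ≈ 1.414; the +0.005 deviation is from mm rounding.

1.419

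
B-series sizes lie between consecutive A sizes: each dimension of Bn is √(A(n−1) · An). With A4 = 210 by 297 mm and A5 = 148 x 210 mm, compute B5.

176 × 250 mm

Short side: √(210 · 148) = √31080 ≈ 176.3 → 176 mm
Long side: √(297 · 210) = √62370 ≈ 249.7 → 250 mm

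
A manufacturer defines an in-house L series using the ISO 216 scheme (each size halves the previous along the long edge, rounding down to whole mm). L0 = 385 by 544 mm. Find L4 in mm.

L1: ⌊544/2⌋ × 385 = 272 × 385 mm
L2: ⌊385/2⌋ × 272 = 192 × 272 mm
L3: ⌊272/2⌋ × 192 = 136 × 192 mm
L4: ⌊192/2⌋ × 136 = 96 × 136 mm

96 × 136 mm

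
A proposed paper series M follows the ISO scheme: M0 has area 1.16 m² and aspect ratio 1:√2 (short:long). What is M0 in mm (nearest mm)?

906 × 1281 mm

Let the short side be w mm. Then w · w√2 = 1.16 m² = 1,160,000 mm².
w² = 1,160,000/√2, so w ≈ 905.7 mm; long side = w√2 ≈ 1280.8 mm.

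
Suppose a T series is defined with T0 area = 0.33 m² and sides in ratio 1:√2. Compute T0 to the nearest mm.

Let the short side be w mm. Then w · w√2 = 0.33 m² = 330,000 mm².
w² = 330,000/√2, so w ≈ 483.1 mm; long side = w√2 ≈ 683.1 mm.

483 × 683 mm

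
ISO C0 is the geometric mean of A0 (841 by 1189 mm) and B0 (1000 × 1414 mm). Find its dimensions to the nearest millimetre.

Short: √(841 · 1000) = √841000 ≈ 917.1 mm.
Long: √(1189 · 1414) = √1681246 ≈ 1296.6 mm.

917 × 1297 mm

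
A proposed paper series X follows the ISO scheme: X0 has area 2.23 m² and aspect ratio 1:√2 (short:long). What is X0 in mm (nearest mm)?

Let the short side be w mm. Then w · w√2 = 2.23 m² = 2,230,000 mm².
w² = 2,230,000/√2, so w ≈ 1255.7 mm; long side = w√2 ≈ 1775.9 mm.

1256 × 1776 mm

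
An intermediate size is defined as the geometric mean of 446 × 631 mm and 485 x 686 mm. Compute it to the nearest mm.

Short side: √(446 · 485) = √216310 ≈ 465.1 → 465 mm
Long side: √(631 · 686) = √432866 ≈ 657.9 → 658 mm

465 × 658 mm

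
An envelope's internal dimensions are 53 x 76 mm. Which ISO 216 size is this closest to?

A8 (52 × 74 mm)

Aspect ratio 76/53 ≈ 1.434 (ISO target is √2 ≈ 1.414).
In the A-series (A0 area = 1 m²): A8 = 52 × 74 mm.
Off by 3 mm total — nearest standard size.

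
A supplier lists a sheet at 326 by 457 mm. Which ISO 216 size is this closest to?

C3 (324 × 458 mm)

Aspect ratio 457/326 ≈ 1.402 — close to the ISO √2 ≈ 1.414.
In the C-series (envelope sizes, between A and B): C3 = 324 × 458 mm.
Off by 3 mm total — nearest standard size.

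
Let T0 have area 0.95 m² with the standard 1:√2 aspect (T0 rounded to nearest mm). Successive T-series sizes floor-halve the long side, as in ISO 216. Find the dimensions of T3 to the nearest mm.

Let T0's short side be w mm. w · w√2 = 0.95 m² = 950,000 mm², so w ≈ 819.6 mm and w√2 ≈ 1159.1 mm → T0 = 820 × 1159 mm.
T1: ⌊1159/2⌋ × 820 = 579 × 820 mm
T2: ⌊820/2⌋ × 579 = 410 × 579 mm
T3: ⌊579/2⌋ × 410 = 289 × 410 mm

289 × 410 mm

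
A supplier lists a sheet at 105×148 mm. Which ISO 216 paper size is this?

Aspect ratio 148/105 ≈ 1.410 — close to the ISO √2 ≈ 1.414.
In the A-series (A0 area = 1 m²): A6 = 105 × 148 mm.

A6 (105 × 148 mm)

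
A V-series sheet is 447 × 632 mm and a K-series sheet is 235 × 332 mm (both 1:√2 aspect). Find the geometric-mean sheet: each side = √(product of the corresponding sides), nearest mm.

Short side: √(447 · 235) = √105045 ≈ 324.1 → 324 mm
Long side: √(632 · 332) = √209824 ≈ 458.1 → 458 mm

324 × 458 mm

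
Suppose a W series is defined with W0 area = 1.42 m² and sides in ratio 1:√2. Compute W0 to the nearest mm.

Let the short side be w mm. Then w · w√2 = 1.42 m² = 1,420,000 mm².
w² = 1,420,000/√2, so w ≈ 1002.0 mm; long side = w√2 ≈ 1417.1 mm.

1002 × 1417 mm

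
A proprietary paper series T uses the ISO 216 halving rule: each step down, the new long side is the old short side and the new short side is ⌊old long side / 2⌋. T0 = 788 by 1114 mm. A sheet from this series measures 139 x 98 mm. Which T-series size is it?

T6

T0: 788 × 1114 mm
T1: 557 × 788 mm
T2: 394 × 557 mm
T3: 278 × 394 mm
T4: 197 × 278 mm
T5: 139 × 197 mm
T6: 98 × 139 mm
T7: 69 × 98 mm
→ matches T6.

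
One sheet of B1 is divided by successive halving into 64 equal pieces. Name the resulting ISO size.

64 = 2^6, so 6 halving steps.
B1 → B2 → … → B7 after 6 steps.

B7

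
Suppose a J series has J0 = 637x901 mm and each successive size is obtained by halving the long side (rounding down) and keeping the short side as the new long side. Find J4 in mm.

159 × 225 mm

J1: ⌊901/2⌋ × 637 = 450 × 637 mm
J2: ⌊637/2⌋ × 450 = 318 × 450 mm
J3: ⌊450/2⌋ × 318 = 225 × 318 mm
J4: ⌊318/2⌋ × 225 = 159 × 225 mm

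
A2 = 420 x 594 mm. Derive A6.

A3: ⌊594/2⌋ × 420 = 297 × 420 mm
A4: ⌊420/2⌋ × 297 = 210 × 297 mm
A5: ⌊297/2⌋ × 210 = 148 × 210 mm
A6: ⌊210/2⌋ × 148 = 105 × 148 mm

105 × 148 mm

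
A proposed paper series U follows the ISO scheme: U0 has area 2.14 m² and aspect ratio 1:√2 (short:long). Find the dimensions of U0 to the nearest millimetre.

Let the short side be w mm. Then w · w√2 = 2.14 m² = 2,140,000 mm².
w² = 2,140,000/√2, so w ≈ 1230.1 mm; long side = w√2 ≈ 1739.7 mm.

1230 × 1740 mm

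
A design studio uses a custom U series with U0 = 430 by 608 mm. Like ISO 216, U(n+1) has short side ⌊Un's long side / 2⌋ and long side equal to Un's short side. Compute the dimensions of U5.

76 × 107 mm

U1: ⌊608/2⌋ × 430 = 304 × 430 mm
U2: ⌊430/2⌋ × 304 = 215 × 304 mm
U3: ⌊304/2⌋ × 215 = 152 × 215 mm
U4: ⌊215/2⌋ × 152 = 107 × 152 mm
U5: ⌊152/2⌋ × 107 = 76 × 107 mm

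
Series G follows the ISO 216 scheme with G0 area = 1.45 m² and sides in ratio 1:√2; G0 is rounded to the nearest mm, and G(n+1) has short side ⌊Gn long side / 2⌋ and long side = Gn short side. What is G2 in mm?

506 × 716 mm

Let G0's short side be w mm. w · w√2 = 1.45 m² = 1,450,000 mm², so w ≈ 1012.6 mm and w√2 ≈ 1432.0 mm → G0 = 1013 × 1432 mm.
G1: ⌊1432/2⌋ × 1013 = 716 × 1013 mm
G2: ⌊1013/2⌋ × 716 = 506 × 716 mm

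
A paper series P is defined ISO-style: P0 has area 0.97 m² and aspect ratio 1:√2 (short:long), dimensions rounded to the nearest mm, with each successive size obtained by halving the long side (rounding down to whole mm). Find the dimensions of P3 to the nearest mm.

292 × 414 mm

Let P0's short side be w mm. w · w√2 = 0.97 m² = 970,000 mm², so w ≈ 828.2 mm and w√2 ≈ 1171.2 mm → P0 = 828 × 1171 mm.
P1: ⌊1171/2⌋ × 828 = 585 × 828 mm
P2: ⌊828/2⌋ × 585 = 414 × 585 mm
P3: ⌊585/2⌋ × 414 = 292 × 414 mm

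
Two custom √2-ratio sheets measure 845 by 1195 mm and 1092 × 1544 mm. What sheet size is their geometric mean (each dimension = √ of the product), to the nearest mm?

961 × 1358 mm

Short side: √(845 · 1092) = √922740 ≈ 960.6 → 961 mm
Long side: √(1195 · 1544) = √1845080 ≈ 1358.3 → 1358 mm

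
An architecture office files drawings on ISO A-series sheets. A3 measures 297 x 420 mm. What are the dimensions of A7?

A4: ⌊420/2⌋ × 297 = 210 × 297 mm
A5: ⌊297/2⌋ × 210 = 148 × 210 mm
A6: ⌊210/2⌋ × 148 = 105 × 148 mm
A7: ⌊148/2⌋ × 105 = 74 × 105 mm

74 × 105 mm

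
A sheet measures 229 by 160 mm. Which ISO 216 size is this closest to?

Aspect ratio 229/160 ≈ 1.431 (ISO target is √2 ≈ 1.414).
In the C-series (envelope sizes, between A and B): C5 = 162 × 229 mm.
Off by 2 mm total — nearest standard size.

C5 (162 × 229 mm)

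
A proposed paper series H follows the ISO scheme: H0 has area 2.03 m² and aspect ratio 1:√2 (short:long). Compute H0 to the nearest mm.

Let the short side be w mm. Then w · w√2 = 2.03 m² = 2,030,000 mm².
w² = 2,030,000/√2, so w ≈ 1198.1 mm; long side = w√2 ≈ 1694.4 mm.

1198 × 1694 mm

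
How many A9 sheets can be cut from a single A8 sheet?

A8 = 52 × 74 mm; A9 = 37 × 52 mm.
Each halving step doubles the count; 1 step from A8 to A9.
2^1 = 2.

2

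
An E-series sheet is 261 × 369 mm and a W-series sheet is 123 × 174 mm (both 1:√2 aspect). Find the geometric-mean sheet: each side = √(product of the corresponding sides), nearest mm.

179 × 253 mm

Short side: √(261 · 123) = √32103 ≈ 179.2 → 179 mm
Long side: √(369 · 174) = √64206 ≈ 253.4 → 253 mm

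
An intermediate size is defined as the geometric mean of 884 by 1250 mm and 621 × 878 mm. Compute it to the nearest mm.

Short side: √(884 · 621) = √548964 ≈ 740.9 → 741 mm
Long side: √(1250 · 878) = √1097500 ≈ 1047.6 → 1048 mm

741 × 1048 mm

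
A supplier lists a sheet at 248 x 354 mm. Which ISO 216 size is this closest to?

B4 (250 × 353 mm)

Aspect ratio 354/248 ≈ 1.427 — close to the ISO √2 ≈ 1.414.
In the B-series (B0 = 1000 × 1414 mm): B4 = 250 × 353 mm.
Off by 3 mm total — nearest standard size.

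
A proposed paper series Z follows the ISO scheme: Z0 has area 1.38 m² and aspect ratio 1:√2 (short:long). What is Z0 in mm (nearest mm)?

Let the short side be w mm. Then w · w√2 = 1.38 m² = 1,380,000 mm².
w² = 1,380,000/√2, so w ≈ 987.8 mm; long side = w√2 ≈ 1397.0 mm.

988 × 1397 mm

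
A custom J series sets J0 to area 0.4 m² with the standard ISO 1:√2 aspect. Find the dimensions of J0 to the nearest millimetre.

Let the short side be w mm. Then w · w√2 = 0.4 m² = 400,000 mm².
w² = 400,000/√2, so w ≈ 531.8 mm; long side = w√2 ≈ 752.1 mm.

532 × 752 mm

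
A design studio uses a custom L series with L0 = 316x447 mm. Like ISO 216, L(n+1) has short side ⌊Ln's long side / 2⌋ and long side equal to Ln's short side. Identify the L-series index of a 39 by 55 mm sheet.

L6

L0: 316 × 447 mm
L1: 223 × 316 mm
L2: 158 × 223 mm
L3: 111 × 158 mm
L4: 79 × 111 mm
L5: 55 × 79 mm
L6: 39 × 55 mm
L7: 27 × 39 mm
→ matches L6.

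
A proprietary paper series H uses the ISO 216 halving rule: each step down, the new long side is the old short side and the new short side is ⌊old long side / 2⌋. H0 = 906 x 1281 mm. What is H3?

H1: ⌊1281/2⌋ × 906 = 640 × 906 mm
H2: ⌊906/2⌋ × 640 = 453 × 640 mm
H3: ⌊640/2⌋ × 453 = 320 × 453 mm

320 × 453 mm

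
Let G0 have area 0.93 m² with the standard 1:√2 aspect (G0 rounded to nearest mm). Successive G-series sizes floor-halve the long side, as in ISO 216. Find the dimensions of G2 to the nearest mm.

Let G0's short side be w mm. w · w√2 = 0.93 m² = 930,000 mm², so w ≈ 810.9 mm and w√2 ≈ 1146.8 mm → G0 = 811 × 1147 mm.
G1: ⌊1147/2⌋ × 811 = 573 × 811 mm
G2: ⌊811/2⌋ × 573 = 405 × 573 mm

405 × 573 mm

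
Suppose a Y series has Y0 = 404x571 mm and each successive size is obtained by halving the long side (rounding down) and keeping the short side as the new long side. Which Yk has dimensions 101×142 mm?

Y0: 404 × 571 mm
Y1: 285 × 404 mm
Y2: 202 × 285 mm
Y3: 142 × 202 mm
Y4: 101 × 142 mm
Y5: 71 × 101 mm
→ matches Y4.

Y4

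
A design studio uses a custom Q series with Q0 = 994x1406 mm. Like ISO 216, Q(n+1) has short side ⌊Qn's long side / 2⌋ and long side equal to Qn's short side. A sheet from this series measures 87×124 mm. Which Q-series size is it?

Q7

Q0: 994 × 1406 mm
Q1: 703 × 994 mm
Q2: 497 × 703 mm
Q3: 351 × 497 mm
Q4: 248 × 351 mm
Q5: 175 × 248 mm
Q6: 124 × 175 mm
Q7: 87 × 124 mm
Q8: 62 × 87 mm
→ matches Q7.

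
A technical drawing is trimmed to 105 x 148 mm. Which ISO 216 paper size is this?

A6 (105 × 148 mm)

Aspect ratio 148/105 ≈ 1.410 — close to the ISO √2 ≈ 1.414.
In the A-series (A0 area = 1 m²): A6 = 105 × 148 mm.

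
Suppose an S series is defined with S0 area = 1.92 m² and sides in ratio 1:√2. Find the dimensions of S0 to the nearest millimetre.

Let the short side be w mm. Then w · w√2 = 1.92 m² = 1,920,000 mm².
w² = 1,920,000/√2, so w ≈ 1165.2 mm; long side = w√2 ≈ 1647.8 mm.

1165 × 1648 mm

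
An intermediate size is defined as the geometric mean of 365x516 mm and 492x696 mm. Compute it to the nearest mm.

424 × 599 mm

Short side: √(365 · 492) = √179580 ≈ 423.8 → 424 mm
Long side: √(516 · 696) = √359136 ≈ 599.3 → 599 mm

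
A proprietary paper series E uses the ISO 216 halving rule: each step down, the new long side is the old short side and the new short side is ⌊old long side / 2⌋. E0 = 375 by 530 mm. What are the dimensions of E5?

E1: ⌊530/2⌋ × 375 = 265 × 375 mm
E2: ⌊375/2⌋ × 265 = 187 × 265 mm
E3: ⌊265/2⌋ × 187 = 132 × 187 mm
E4: ⌊187/2⌋ × 132 = 93 × 132 mm
E5: ⌊132/2⌋ × 93 = 66 × 93 mm

66 × 93 mm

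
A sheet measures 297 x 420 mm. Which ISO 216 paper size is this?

Aspect ratio 420/297 ≈ 1.414 — close to the ISO √2 ≈ 1.414.
In the A-series (A0 area = 1 m²): A3 = 297 × 420 mm.

A3 (297 × 420 mm)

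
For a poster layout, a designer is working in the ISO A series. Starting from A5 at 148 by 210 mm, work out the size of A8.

52 × 74 mm

A6: ⌊210/2⌋ × 148 = 105 × 148 mm
A7: ⌊148/2⌋ × 105 = 74 × 105 mm
A8: ⌊105/2⌋ × 74 = 52 × 74 mm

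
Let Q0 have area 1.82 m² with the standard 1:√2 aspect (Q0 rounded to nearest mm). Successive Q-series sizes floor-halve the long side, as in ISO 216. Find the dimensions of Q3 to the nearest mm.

401 × 567 mm

Let Q0's short side be w mm. w · w√2 = 1.82 m² = 1,820,000 mm², so w ≈ 1134.4 mm and w√2 ≈ 1604.3 mm → Q0 = 1134 × 1604 mm.
Q1: ⌊1604/2⌋ × 1134 = 802 × 1134 mm
Q2: ⌊1134/2⌋ × 802 = 567 × 802 mm
Q3: ⌊802/2⌋ × 567 = 401 × 567 mm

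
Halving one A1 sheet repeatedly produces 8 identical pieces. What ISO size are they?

8 = 2^3, so 3 halving steps.
A1 → A2 → … → A4 after 3 steps.

A4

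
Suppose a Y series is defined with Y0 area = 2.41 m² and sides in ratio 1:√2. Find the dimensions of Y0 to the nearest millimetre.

Let the short side be w mm. Then w · w√2 = 2.41 m² = 2,410,000 mm².
w² = 2,410,000/√2, so w ≈ 1305.4 mm; long side = w√2 ≈ 1846.1 mm.

1305 × 1846 mm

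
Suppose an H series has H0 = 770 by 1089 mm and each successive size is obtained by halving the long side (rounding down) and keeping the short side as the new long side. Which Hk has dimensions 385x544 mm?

H0: 770 × 1089 mm
H1: 544 × 770 mm
H2: 385 × 544 mm
H3: 272 × 385 mm
→ matches H2.

H2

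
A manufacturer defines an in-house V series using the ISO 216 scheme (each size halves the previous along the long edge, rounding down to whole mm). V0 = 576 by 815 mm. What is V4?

V1: ⌊815/2⌋ × 576 = 407 × 576 mm
V2: ⌊576/2⌋ × 407 = 288 × 407 mm
V3: ⌊407/2⌋ × 288 = 203 × 288 mm
V4: ⌊288/2⌋ × 203 = 144 × 203 mm

144 × 203 mm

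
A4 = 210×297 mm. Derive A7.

74 × 105 mm

A5: ⌊297/2⌋ × 210 = 148 × 210 mm
A6: ⌊210/2⌋ × 148 = 105 × 148 mm
A7: ⌊148/2⌋ × 105 = 74 × 105 mm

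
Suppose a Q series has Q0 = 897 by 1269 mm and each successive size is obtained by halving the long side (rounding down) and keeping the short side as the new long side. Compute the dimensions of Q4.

Q1: ⌊1269/2⌋ × 897 = 634 × 897 mm
Q2: ⌊897/2⌋ × 634 = 448 × 634 mm
Q3: ⌊634/2⌋ × 448 = 317 × 448 mm
Q4: ⌊448/2⌋ × 317 = 224 × 317 mm

224 × 317 mm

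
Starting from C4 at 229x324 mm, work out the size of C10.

C5: ⌊324/2⌋ × 229 = 162 × 229 mm
C6: ⌊229/2⌋ × 162 = 114 × 162 mm
C7: ⌊162/2⌋ × 114 = 81 × 114 mm
C8: ⌊114/2⌋ × 81 = 57 × 81 mm
C9: ⌊81/2⌋ × 57 = 40 × 57 mm
C10: ⌊57/2⌋ × 40 = 28 × 40 mm

28 × 40 mm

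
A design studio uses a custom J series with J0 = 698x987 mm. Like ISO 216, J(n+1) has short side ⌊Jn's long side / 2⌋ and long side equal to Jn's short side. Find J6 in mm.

87 × 123 mm

J1 = 493 × 698 mm (from J0 by 1 halving).
J2: ⌊698/2⌋ × 493 = 349 × 493 mm
J3: ⌊493/2⌋ × 349 = 246 × 349 mm
J4: ⌊349/2⌋ × 246 = 174 × 246 mm
J5: ⌊246/2⌋ × 174 = 123 × 174 mm
J6: ⌊174/2⌋ × 123 = 87 × 123 mm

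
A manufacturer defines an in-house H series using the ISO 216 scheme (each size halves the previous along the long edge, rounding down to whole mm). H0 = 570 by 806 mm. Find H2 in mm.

285 × 403 mm

H1: ⌊806/2⌋ × 570 = 403 × 570 mm
H2: ⌊570/2⌋ × 403 = 285 × 403 mm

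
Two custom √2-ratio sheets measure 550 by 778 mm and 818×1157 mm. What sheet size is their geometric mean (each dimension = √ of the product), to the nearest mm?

Short side: √(550 · 818) = √449900 ≈ 670.7 → 671 mm
Long side: √(778 · 1157) = √900146 ≈ 948.8 → 949 mm

671 × 949 mm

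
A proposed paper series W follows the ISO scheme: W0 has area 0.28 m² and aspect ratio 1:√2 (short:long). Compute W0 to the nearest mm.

Let the short side be w mm. Then w · w√2 = 0.28 m² = 280,000 mm².
w² = 280,000/√2, so w ≈ 445.0 mm; long side = w√2 ≈ 629.3 mm.

445 × 629 mm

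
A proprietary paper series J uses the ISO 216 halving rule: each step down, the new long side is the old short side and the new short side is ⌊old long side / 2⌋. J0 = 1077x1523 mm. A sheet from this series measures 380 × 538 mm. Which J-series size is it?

J3

J0: 1077 × 1523 mm
J1: 761 × 1077 mm
J2: 538 × 761 mm
J3: 380 × 538 mm
J4: 269 × 380 mm
→ matches J3.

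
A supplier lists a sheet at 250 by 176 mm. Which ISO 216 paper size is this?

B5 (176 × 250 mm)

Aspect ratio 250/176 ≈ 1.420 — close to the ISO √2 ≈ 1.414.
In the B-series (B0 = 1000 × 1414 mm): B5 = 176 × 250 mm.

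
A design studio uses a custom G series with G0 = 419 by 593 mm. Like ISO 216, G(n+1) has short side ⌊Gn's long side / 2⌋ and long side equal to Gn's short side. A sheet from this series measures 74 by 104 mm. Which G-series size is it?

G5

G0: 419 × 593 mm
G1: 296 × 419 mm
G2: 209 × 296 mm
G3: 148 × 209 mm
G4: 104 × 148 mm
G5: 74 × 104 mm
G6: 52 × 74 mm
→ matches G5.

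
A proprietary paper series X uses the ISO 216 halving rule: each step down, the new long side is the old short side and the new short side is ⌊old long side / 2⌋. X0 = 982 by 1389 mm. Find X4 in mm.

245 × 347 mm

X1: ⌊1389/2⌋ × 982 = 694 × 982 mm
X2: ⌊982/2⌋ × 694 = 491 × 694 mm
X3: ⌊694/2⌋ × 491 = 347 × 491 mm
X4: ⌊491/2⌋ × 347 = 245 × 347 mm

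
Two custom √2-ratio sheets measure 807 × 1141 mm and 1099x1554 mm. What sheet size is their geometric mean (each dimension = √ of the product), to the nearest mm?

942 × 1332 mm

Short side: √(807 · 1099) = √886893 ≈ 941.7 → 942 mm
Long side: √(1141 · 1554) = √1773114 ≈ 1331.6 → 1332 mm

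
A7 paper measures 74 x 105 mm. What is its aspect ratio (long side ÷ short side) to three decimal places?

1.419

105 / 74 = 1.419
ISO 216 targets √2 ≈ 1.414; the +0.005 deviation is from mm rounding.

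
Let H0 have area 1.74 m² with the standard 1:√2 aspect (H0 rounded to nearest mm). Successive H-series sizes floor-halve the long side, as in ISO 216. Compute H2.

554 × 784 mm

Let H0's short side be w mm. w · w√2 = 1.74 m² = 1,740,000 mm², so w ≈ 1109.2 mm and w√2 ≈ 1568.7 mm → H0 = 1109 × 1569 mm.
H1: ⌊1569/2⌋ × 1109 = 784 × 1109 mm
H2: ⌊1109/2⌋ × 784 = 554 × 784 mm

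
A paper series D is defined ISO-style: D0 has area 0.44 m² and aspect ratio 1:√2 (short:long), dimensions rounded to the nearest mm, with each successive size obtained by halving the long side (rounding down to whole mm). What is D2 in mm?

279 × 394 mm

Let D0's short side be w mm. w · w√2 = 0.44 m² = 440,000 mm², so w ≈ 557.8 mm and w√2 ≈ 788.8 mm → D0 = 558 × 789 mm.
D1: ⌊789/2⌋ × 558 = 394 × 558 mm
D2: ⌊558/2⌋ × 394 = 279 × 394 mm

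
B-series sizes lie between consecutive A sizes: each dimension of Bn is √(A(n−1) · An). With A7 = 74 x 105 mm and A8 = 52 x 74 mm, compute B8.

62 × 88 mm

Short side: √(74 · 52) = √3848 ≈ 62.0 → 62 mm
Long side: √(105 · 74) = √7770 ≈ 88.1 → 88 mm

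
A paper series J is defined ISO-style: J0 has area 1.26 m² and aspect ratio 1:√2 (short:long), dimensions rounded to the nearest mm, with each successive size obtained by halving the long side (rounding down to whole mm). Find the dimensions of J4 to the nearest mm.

Let J0's short side be w mm. w · w√2 = 1.26 m² = 1,260,000 mm², so w ≈ 943.9 mm and w√2 ≈ 1334.9 mm → J0 = 944 × 1335 mm.
J1: ⌊1335/2⌋ × 944 = 667 × 944 mm
J2: ⌊944/2⌋ × 667 = 472 × 667 mm
J3: ⌊667/2⌋ × 472 = 333 × 472 mm
J4: ⌊472/2⌋ × 333 = 236 × 333 mm

236 × 333 mm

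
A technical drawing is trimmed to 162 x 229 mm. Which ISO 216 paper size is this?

C5 (162 × 229 mm)

Aspect ratio 229/162 ≈ 1.414 — close to the ISO √2 ≈ 1.414.
In the C-series (envelope sizes, between A and B): C5 = 162 × 229 mm.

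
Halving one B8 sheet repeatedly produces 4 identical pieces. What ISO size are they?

B10

4 = 2^2, so 2 halving steps.
B8 → B9 → … → B10 after 2 steps.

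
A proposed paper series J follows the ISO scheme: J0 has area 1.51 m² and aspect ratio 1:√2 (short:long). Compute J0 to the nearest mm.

1033 × 1461 mm

Let the short side be w mm. Then w · w√2 = 1.51 m² = 1,510,000 mm².
w² = 1,510,000/√2, so w ≈ 1033.3 mm; long side = w√2 ≈ 1461.3 mm.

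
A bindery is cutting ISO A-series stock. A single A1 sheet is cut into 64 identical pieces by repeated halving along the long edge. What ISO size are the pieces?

64 = 2^6, so 6 halving steps.
A1 → A2 → … → A7 after 6 steps.

A7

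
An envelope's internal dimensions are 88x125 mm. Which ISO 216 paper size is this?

B7 (88 × 125 mm)

Aspect ratio 125/88 ≈ 1.420 — close to the ISO √2 ≈ 1.414.
In the B-series (B0 = 1000 × 1414 mm): B7 = 88 × 125 mm.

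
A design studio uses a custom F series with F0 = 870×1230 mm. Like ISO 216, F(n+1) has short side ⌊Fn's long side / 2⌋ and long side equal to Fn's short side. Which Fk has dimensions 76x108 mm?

F0: 870 × 1230 mm
F1: 615 × 870 mm
F2: 435 × 615 mm
F3: 307 × 435 mm
F4: 217 × 307 mm
F5: 153 × 217 mm
F6: 108 × 153 mm
F7: 76 × 108 mm
F8: 54 × 76 mm
→ matches F7.

F7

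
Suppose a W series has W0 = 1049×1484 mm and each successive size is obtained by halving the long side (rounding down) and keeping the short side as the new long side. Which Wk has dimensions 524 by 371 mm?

W3

W0: 1049 × 1484 mm
W1: 742 × 1049 mm
W2: 524 × 742 mm
W3: 371 × 524 mm
W4: 262 × 371 mm
→ matches W3.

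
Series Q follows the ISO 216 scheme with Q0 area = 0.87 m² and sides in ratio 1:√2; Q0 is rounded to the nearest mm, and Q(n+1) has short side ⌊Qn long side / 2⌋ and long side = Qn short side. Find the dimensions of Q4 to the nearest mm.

196 × 277 mm

Let Q0's short side be w mm. w · w√2 = 0.87 m² = 870,000 mm², so w ≈ 784.3 mm and w√2 ≈ 1109.2 mm → Q0 = 784 × 1109 mm.
Q1: ⌊1109/2⌋ × 784 = 554 × 784 mm
Q2: ⌊784/2⌋ × 554 = 392 × 554 mm
Q3: ⌊554/2⌋ × 392 = 277 × 392 mm
Q4: ⌊392/2⌋ × 277 = 196 × 277 mm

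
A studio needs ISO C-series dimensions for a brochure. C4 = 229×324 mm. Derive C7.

C5: ⌊324/2⌋ × 229 = 162 × 229 mm
C6: ⌊229/2⌋ × 162 = 114 × 162 mm
C7: ⌊162/2⌋ × 114 = 81 × 114 mm

81 × 114 mm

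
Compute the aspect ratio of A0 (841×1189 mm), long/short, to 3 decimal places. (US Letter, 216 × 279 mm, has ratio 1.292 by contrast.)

1.414

1189 / 841 = 1.414
Matches √2 ≈ 1.414 — the ISO 216 defining ratio.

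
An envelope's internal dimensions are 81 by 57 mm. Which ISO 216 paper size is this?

C8 (57 × 81 mm)

Aspect ratio 81/57 ≈ 1.421 — close to the ISO √2 ≈ 1.414.
In the C-series (envelope sizes, between A and B): C8 = 57 × 81 mm.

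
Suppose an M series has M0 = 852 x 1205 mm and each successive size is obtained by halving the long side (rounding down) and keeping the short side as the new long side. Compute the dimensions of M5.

150 × 213 mm

M1: ⌊1205/2⌋ × 852 = 602 × 852 mm
M2: ⌊852/2⌋ × 602 = 426 × 602 mm
M3: ⌊602/2⌋ × 426 = 301 × 426 mm
M4: ⌊426/2⌋ × 301 = 213 × 301 mm
M5: ⌊301/2⌋ × 213 = 150 × 213 mm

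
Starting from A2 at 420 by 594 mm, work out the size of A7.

74 × 105 mm

A3: ⌊594/2⌋ × 420 = 297 × 420 mm
A4: ⌊420/2⌋ × 297 = 210 × 297 mm
A5: ⌊297/2⌋ × 210 = 148 × 210 mm
A6: ⌊210/2⌋ × 148 = 105 × 148 mm
A7: ⌊148/2⌋ × 105 = 74 × 105 mm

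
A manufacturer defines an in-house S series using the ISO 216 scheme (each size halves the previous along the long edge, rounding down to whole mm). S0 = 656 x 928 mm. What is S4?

S1: ⌊928/2⌋ × 656 = 464 × 656 mm
S2: ⌊656/2⌋ × 464 = 328 × 464 mm
S3: ⌊464/2⌋ × 328 = 232 × 328 mm
S4: ⌊328/2⌋ × 232 = 164 × 232 mm

164 × 232 mm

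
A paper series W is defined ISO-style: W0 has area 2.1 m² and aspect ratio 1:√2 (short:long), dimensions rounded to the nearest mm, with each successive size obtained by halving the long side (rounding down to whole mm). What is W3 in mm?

430 × 609 mm

Let W0's short side be w mm. w · w√2 = 2.1 m² = 2,100,000 mm², so w ≈ 1218.6 mm and w√2 ≈ 1723.3 mm → W0 = 1219 × 1723 mm.
W1: ⌊1723/2⌋ × 1219 = 861 × 1219 mm
W2: ⌊1219/2⌋ × 861 = 609 × 861 mm
W3: ⌊861/2⌋ × 609 = 430 × 609 mm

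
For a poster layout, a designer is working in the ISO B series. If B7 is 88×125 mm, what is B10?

B8: ⌊125/2⌋ × 88 = 62 × 88 mm
B9: ⌊88/2⌋ × 62 = 44 × 62 mm
B10: ⌊62/2⌋ × 44 = 31 × 44 mm

31 × 44 mm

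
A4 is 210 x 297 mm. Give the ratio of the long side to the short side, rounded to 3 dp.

1.414

297 / 210 = 1.414
Matches √2 ≈ 1.414 — the ISO 216 defining ratio.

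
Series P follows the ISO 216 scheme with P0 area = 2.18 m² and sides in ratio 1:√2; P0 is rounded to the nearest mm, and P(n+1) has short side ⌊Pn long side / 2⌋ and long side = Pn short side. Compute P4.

310 × 439 mm

Let P0's short side be w mm. w · w√2 = 2.18 m² = 2,180,000 mm², so w ≈ 1241.6 mm and w√2 ≈ 1755.8 mm → P0 = 1242 × 1756 mm.
P1: ⌊1756/2⌋ × 1242 = 878 × 1242 mm
P2: ⌊1242/2⌋ × 878 = 621 × 878 mm
P3: ⌊878/2⌋ × 621 = 439 × 621 mm
P4: ⌊621/2⌋ × 439 = 310 × 439 mm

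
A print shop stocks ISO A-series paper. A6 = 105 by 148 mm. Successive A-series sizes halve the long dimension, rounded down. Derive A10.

A7: ⌊148/2⌋ × 105 = 74 × 105 mm
A8: ⌊105/2⌋ × 74 = 52 × 74 mm
A9: ⌊74/2⌋ × 52 = 37 × 52 mm
A10: ⌊52/2⌋ × 37 = 26 × 37 mm

26 × 37 mm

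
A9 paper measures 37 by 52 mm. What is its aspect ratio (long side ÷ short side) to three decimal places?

52 / 37 = 1.405
ISO 216 targets √2 ≈ 1.414; the -0.009 deviation is from mm rounding.

1.405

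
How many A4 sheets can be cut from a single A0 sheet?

16

A0 = 841 × 1189 mm; A4 = 210 × 297 mm.
Each halving step doubles the count; 4 steps from A0 to A4.
2^4 = 16.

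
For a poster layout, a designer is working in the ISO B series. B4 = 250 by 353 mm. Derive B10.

31 × 44 mm

B5: ⌊353/2⌋ × 250 = 176 × 250 mm
B6: ⌊250/2⌋ × 176 = 125 × 176 mm
B7: ⌊176/2⌋ × 125 = 88 × 125 mm
B8: ⌊125/2⌋ × 88 = 62 × 88 mm
B9: ⌊88/2⌋ × 62 = 44 × 62 mm
B10: ⌊62/2⌋ × 44 = 31 × 44 mm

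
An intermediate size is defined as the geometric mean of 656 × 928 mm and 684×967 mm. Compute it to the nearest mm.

Short side: √(656 · 684) = √448704 ≈ 669.9 → 670 mm
Long side: √(928 · 967) = √897376 ≈ 947.3 → 947 mm

670 × 947 mm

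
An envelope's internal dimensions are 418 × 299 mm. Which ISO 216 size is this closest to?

A3 (297 × 420 mm)

Aspect ratio 418/299 ≈ 1.398 (ISO target is √2 ≈ 1.414).
In the A-series (A0 area = 1 m²): A3 = 297 × 420 mm.
Off by 4 mm total — nearest standard size.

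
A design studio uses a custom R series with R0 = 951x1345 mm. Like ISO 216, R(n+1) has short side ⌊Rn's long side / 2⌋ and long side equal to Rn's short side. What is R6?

R1 = 672 × 951 mm (from R0 by 1 halving).
R2: ⌊951/2⌋ × 672 = 475 × 672 mm
R3: ⌊672/2⌋ × 475 = 336 × 475 mm
R4: ⌊475/2⌋ × 336 = 237 × 336 mm
R5: ⌊336/2⌋ × 237 = 168 × 237 mm
R6: ⌊237/2⌋ × 168 = 118 × 168 mm

118 × 168 mm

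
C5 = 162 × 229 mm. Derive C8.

C6: ⌊229/2⌋ × 162 = 114 × 162 mm
C7: ⌊162/2⌋ × 114 = 81 × 114 mm
C8: ⌊114/2⌋ × 81 = 57 × 81 mm

57 × 81 mm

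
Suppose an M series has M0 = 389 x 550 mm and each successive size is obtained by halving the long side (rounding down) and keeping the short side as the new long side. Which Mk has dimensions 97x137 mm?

M4

M0: 389 × 550 mm
M1: 275 × 389 mm
M2: 194 × 275 mm
M3: 137 × 194 mm
M4: 97 × 137 mm
M5: 68 × 97 mm
→ matches M4.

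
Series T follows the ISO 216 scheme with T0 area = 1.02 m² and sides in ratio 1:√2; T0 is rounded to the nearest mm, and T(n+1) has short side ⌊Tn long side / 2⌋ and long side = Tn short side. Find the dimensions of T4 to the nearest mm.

212 × 300 mm

Let T0's short side be w mm. w · w√2 = 1.02 m² = 1,020,000 mm², so w ≈ 849.3 mm and w√2 ≈ 1201.0 mm → T0 = 849 × 1201 mm.
T1: ⌊1201/2⌋ × 849 = 600 × 849 mm
T2: ⌊849/2⌋ × 600 = 424 × 600 mm
T3: ⌊600/2⌋ × 424 = 300 × 424 mm
T4: ⌊424/2⌋ × 300 = 212 × 300 mm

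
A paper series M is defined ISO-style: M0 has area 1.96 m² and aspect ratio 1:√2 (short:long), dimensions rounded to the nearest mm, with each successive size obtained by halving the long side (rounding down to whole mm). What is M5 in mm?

Let M0's short side be w mm. w · w√2 = 1.96 m² = 1,960,000 mm², so w ≈ 1177.3 mm and w√2 ≈ 1664.9 mm → M0 = 1177 × 1665 mm.
M1: ⌊1665/2⌋ × 1177 = 832 × 1177 mm
M2: ⌊1177/2⌋ × 832 = 588 × 832 mm
M3: ⌊832/2⌋ × 588 = 416 × 588 mm
M4: ⌊588/2⌋ × 416 = 294 × 416 mm
M5: ⌊416/2⌋ × 294 = 208 × 294 mm

208 × 294 mm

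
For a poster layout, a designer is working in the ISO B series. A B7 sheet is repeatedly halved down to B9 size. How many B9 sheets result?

4

B7 = 88 × 125 mm; B9 = 44 × 62 mm.
Each halving step doubles the count; 2 steps from B7 to B9.
2^2 = 4.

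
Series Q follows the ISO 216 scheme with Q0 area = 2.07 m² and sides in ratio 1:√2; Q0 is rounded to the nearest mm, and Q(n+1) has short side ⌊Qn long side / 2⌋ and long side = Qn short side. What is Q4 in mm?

Let Q0's short side be w mm. w · w√2 = 2.07 m² = 2,070,000 mm², so w ≈ 1209.8 mm and w√2 ≈ 1711.0 mm → Q0 = 1210 × 1711 mm.
Q1: ⌊1711/2⌋ × 1210 = 855 × 1210 mm
Q2: ⌊1210/2⌋ × 855 = 605 × 855 mm
Q3: ⌊855/2⌋ × 605 = 427 × 605 mm
Q4: ⌊605/2⌋ × 427 = 302 × 427 mm

302 × 427 mm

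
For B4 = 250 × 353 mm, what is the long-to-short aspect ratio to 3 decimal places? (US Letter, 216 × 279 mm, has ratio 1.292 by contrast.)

353 / 250 = 1.412
ISO 216 targets √2 ≈ 1.414; the -0.002 deviation is from mm rounding.

1.412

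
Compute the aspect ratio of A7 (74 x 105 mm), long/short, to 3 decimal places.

1.419

105 / 74 = 1.419
ISO 216 targets √2 ≈ 1.414; the +0.005 deviation is from mm rounding.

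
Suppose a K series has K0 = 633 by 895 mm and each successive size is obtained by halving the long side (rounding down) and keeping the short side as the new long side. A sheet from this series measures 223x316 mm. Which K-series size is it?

K3

K0: 633 × 895 mm
K1: 447 × 633 mm
K2: 316 × 447 mm
K3: 223 × 316 mm
K4: 158 × 223 mm
→ matches K3.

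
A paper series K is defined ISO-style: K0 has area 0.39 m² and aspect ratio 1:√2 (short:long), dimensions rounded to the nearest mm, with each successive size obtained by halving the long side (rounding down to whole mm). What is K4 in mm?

Let K0's short side be w mm. w · w√2 = 0.39 m² = 390,000 mm², so w ≈ 525.1 mm and w√2 ≈ 742.7 mm → K0 = 525 × 743 mm.
K1: ⌊743/2⌋ × 525 = 371 × 525 mm
K2: ⌊525/2⌋ × 371 = 262 × 371 mm
K3: ⌊371/2⌋ × 262 = 185 × 262 mm
K4: ⌊262/2⌋ × 185 = 131 × 185 mm

131 × 185 mm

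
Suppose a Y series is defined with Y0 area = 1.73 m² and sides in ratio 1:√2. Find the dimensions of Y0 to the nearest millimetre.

Let the short side be w mm. Then w · w√2 = 1.73 m² = 1,730,000 mm².
w² = 1,730,000/√2, so w ≈ 1106.0 mm; long side = w√2 ≈ 1564.2 mm.

1106 × 1564 mm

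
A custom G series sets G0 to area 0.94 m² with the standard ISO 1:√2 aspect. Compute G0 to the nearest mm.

815 × 1153 mm

Let the short side be w mm. Then w · w√2 = 0.94 m² = 940,000 mm².
w² = 940,000/√2, so w ≈ 815.3 mm; long side = w√2 ≈ 1153.0 mm.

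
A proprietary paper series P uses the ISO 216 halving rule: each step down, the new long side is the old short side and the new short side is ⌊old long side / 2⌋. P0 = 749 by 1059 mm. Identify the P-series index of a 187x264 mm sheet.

P4

P0: 749 × 1059 mm
P1: 529 × 749 mm
P2: 374 × 529 mm
P3: 264 × 374 mm
P4: 187 × 264 mm
P5: 132 × 187 mm
→ matches P4.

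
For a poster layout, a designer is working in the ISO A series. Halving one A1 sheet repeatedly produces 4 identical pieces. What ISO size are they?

4 = 2^2, so 2 halving steps.
A1 → A2 → … → A3 after 2 steps.

A3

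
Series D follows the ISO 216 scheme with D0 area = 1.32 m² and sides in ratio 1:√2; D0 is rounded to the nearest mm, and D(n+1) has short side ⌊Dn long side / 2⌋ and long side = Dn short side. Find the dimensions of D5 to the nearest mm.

170 × 241 mm

Let D0's short side be w mm. w · w√2 = 1.32 m² = 1,320,000 mm², so w ≈ 966.1 mm and w√2 ≈ 1366.3 mm → D0 = 966 × 1366 mm.
D1: ⌊1366/2⌋ × 966 = 683 × 966 mm
D2: ⌊966/2⌋ × 683 = 483 × 683 mm
D3: ⌊683/2⌋ × 483 = 341 × 483 mm
D4: ⌊483/2⌋ × 341 = 241 × 341 mm
D5: ⌊341/2⌋ × 241 = 170 × 241 mm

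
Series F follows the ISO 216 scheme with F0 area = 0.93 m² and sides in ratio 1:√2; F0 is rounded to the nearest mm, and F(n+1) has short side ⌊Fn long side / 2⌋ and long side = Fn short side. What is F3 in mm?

Let F0's short side be w mm. w · w√2 = 0.93 m² = 930,000 mm², so w ≈ 810.9 mm and w√2 ≈ 1146.8 mm → F0 = 811 × 1147 mm.
F1: ⌊1147/2⌋ × 811 = 573 × 811 mm
F2: ⌊811/2⌋ × 573 = 405 × 573 mm
F3: ⌊573/2⌋ × 405 = 286 × 405 mm

286 × 405 mm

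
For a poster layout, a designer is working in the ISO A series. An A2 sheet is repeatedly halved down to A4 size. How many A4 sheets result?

4

Each ISO step halves the sheet: 1 × A2 → 2 × A3 → 4 × A4
From A2 to A4 is 2 halving steps: 2^2 = 4.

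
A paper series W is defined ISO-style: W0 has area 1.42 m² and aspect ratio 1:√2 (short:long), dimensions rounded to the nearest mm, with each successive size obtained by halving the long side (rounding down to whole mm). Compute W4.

Let W0's short side be w mm. w · w√2 = 1.42 m² = 1,420,000 mm², so w ≈ 1002.0 mm and w√2 ≈ 1417.1 mm → W0 = 1002 × 1417 mm.
W1: ⌊1417/2⌋ × 1002 = 708 × 1002 mm
W2: ⌊1002/2⌋ × 708 = 501 × 708 mm
W3: ⌊708/2⌋ × 501 = 354 × 501 mm
W4: ⌊501/2⌋ × 354 = 250 × 354 mm

250 × 354 mm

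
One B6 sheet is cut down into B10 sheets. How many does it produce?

16

B6 = 125 × 176 mm; B10 = 31 × 44 mm.
Each halving step doubles the count; 4 steps from B6 to B10.
2^4 = 16.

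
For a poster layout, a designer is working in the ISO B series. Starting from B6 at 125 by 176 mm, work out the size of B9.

B7: ⌊176/2⌋ × 125 = 88 × 125 mm
B8: ⌊125/2⌋ × 88 = 62 × 88 mm
B9: ⌊88/2⌋ × 62 = 44 × 62 mm

44 × 62 mm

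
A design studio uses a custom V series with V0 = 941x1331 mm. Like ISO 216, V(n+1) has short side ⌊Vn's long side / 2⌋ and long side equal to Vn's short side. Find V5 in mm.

166 × 235 mm

V1 = 665 × 941 mm (from V0 by 1 halving).
V2: ⌊941/2⌋ × 665 = 470 × 665 mm
V3: ⌊665/2⌋ × 470 = 332 × 470 mm
V4: ⌊470/2⌋ × 332 = 235 × 332 mm
V5: ⌊332/2⌋ × 235 = 166 × 235 mm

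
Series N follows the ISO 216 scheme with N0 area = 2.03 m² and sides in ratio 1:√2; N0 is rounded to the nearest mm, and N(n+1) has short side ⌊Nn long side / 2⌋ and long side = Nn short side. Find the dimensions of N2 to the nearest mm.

Let N0's short side be w mm. w · w√2 = 2.03 m² = 2,030,000 mm², so w ≈ 1198.1 mm and w√2 ≈ 1694.4 mm → N0 = 1198 × 1694 mm.
N1: ⌊1694/2⌋ × 1198 = 847 × 1198 mm
N2: ⌊1198/2⌋ × 847 = 599 × 847 mm

599 × 847 mm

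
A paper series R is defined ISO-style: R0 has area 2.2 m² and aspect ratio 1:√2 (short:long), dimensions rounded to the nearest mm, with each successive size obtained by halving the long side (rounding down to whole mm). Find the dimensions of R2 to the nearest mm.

Let R0's short side be w mm. w · w√2 = 2.2 m² = 2,200,000 mm², so w ≈ 1247.3 mm and w√2 ≈ 1763.9 mm → R0 = 1247 × 1764 mm.
R1: ⌊1764/2⌋ × 1247 = 882 × 1247 mm
R2: ⌊1247/2⌋ × 882 = 623 × 882 mm

623 × 882 mm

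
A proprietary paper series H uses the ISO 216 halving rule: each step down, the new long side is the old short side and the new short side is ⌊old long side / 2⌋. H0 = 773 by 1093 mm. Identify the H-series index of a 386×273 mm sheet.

H0: 773 × 1093 mm
H1: 546 × 773 mm
H2: 386 × 546 mm
H3: 273 × 386 mm
H4: 193 × 273 mm
→ matches H3.

H3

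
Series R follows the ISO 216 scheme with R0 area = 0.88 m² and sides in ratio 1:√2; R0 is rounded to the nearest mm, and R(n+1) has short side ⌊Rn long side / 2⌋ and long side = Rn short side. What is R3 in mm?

Let R0's short side be w mm. w · w√2 = 0.88 m² = 880,000 mm², so w ≈ 788.8 mm and w√2 ≈ 1115.6 mm → R0 = 789 × 1116 mm.
R1: ⌊1116/2⌋ × 789 = 558 × 789 mm
R2: ⌊789/2⌋ × 558 = 394 × 558 mm
R3: ⌊558/2⌋ × 394 = 279 × 394 mm

279 × 394 mm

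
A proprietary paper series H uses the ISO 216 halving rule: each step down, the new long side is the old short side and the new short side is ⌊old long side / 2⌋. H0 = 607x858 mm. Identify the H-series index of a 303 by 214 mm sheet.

H3

H0: 607 × 858 mm
H1: 429 × 607 mm
H2: 303 × 429 mm
H3: 214 × 303 mm
H4: 151 × 214 mm
→ matches H3.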